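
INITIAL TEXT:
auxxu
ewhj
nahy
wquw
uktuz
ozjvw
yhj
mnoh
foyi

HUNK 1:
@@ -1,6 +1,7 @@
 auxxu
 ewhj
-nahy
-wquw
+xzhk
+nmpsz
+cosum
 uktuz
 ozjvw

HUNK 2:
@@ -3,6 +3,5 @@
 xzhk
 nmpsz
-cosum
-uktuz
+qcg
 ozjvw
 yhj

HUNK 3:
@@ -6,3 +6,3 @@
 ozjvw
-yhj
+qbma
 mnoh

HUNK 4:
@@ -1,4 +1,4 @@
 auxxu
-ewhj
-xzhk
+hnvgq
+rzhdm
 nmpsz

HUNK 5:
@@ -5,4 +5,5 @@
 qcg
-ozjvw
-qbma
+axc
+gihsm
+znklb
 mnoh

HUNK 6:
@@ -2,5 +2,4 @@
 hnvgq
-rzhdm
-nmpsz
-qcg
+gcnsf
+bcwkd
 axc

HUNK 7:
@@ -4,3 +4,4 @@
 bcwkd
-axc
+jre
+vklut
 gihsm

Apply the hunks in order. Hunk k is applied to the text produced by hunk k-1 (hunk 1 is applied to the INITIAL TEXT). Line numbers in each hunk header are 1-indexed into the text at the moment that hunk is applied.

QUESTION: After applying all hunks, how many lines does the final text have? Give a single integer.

Answer: 10

Derivation:
Hunk 1: at line 1 remove [nahy,wquw] add [xzhk,nmpsz,cosum] -> 10 lines: auxxu ewhj xzhk nmpsz cosum uktuz ozjvw yhj mnoh foyi
Hunk 2: at line 3 remove [cosum,uktuz] add [qcg] -> 9 lines: auxxu ewhj xzhk nmpsz qcg ozjvw yhj mnoh foyi
Hunk 3: at line 6 remove [yhj] add [qbma] -> 9 lines: auxxu ewhj xzhk nmpsz qcg ozjvw qbma mnoh foyi
Hunk 4: at line 1 remove [ewhj,xzhk] add [hnvgq,rzhdm] -> 9 lines: auxxu hnvgq rzhdm nmpsz qcg ozjvw qbma mnoh foyi
Hunk 5: at line 5 remove [ozjvw,qbma] add [axc,gihsm,znklb] -> 10 lines: auxxu hnvgq rzhdm nmpsz qcg axc gihsm znklb mnoh foyi
Hunk 6: at line 2 remove [rzhdm,nmpsz,qcg] add [gcnsf,bcwkd] -> 9 lines: auxxu hnvgq gcnsf bcwkd axc gihsm znklb mnoh foyi
Hunk 7: at line 4 remove [axc] add [jre,vklut] -> 10 lines: auxxu hnvgq gcnsf bcwkd jre vklut gihsm znklb mnoh foyi
Final line count: 10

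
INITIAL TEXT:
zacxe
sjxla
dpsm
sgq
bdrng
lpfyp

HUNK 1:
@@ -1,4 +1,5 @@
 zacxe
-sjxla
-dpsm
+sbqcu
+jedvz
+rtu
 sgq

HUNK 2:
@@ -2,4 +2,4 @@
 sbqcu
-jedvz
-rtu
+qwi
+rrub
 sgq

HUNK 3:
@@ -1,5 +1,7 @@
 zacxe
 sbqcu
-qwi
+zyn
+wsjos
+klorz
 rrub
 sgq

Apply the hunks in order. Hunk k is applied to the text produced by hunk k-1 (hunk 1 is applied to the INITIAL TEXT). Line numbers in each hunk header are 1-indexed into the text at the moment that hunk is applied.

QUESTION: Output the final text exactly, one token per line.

Answer: zacxe
sbqcu
zyn
wsjos
klorz
rrub
sgq
bdrng
lpfyp

Derivation:
Hunk 1: at line 1 remove [sjxla,dpsm] add [sbqcu,jedvz,rtu] -> 7 lines: zacxe sbqcu jedvz rtu sgq bdrng lpfyp
Hunk 2: at line 2 remove [jedvz,rtu] add [qwi,rrub] -> 7 lines: zacxe sbqcu qwi rrub sgq bdrng lpfyp
Hunk 3: at line 1 remove [qwi] add [zyn,wsjos,klorz] -> 9 lines: zacxe sbqcu zyn wsjos klorz rrub sgq bdrng lpfyp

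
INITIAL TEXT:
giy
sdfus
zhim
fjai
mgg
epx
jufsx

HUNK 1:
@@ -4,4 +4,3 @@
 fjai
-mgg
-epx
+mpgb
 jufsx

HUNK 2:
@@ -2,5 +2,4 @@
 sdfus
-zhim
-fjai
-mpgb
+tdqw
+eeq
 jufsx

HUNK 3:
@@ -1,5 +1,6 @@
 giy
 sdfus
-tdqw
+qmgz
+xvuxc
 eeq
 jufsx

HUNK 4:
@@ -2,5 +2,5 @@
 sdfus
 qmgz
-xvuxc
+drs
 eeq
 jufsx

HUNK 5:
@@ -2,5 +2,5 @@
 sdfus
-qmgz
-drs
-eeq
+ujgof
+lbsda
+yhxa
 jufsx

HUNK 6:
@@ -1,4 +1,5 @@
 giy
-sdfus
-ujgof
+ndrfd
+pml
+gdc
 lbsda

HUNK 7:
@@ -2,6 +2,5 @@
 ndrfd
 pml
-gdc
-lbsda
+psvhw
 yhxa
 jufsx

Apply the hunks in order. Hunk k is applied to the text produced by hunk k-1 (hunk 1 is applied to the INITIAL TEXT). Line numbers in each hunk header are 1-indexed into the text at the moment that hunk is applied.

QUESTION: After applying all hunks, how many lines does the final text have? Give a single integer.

Answer: 6

Derivation:
Hunk 1: at line 4 remove [mgg,epx] add [mpgb] -> 6 lines: giy sdfus zhim fjai mpgb jufsx
Hunk 2: at line 2 remove [zhim,fjai,mpgb] add [tdqw,eeq] -> 5 lines: giy sdfus tdqw eeq jufsx
Hunk 3: at line 1 remove [tdqw] add [qmgz,xvuxc] -> 6 lines: giy sdfus qmgz xvuxc eeq jufsx
Hunk 4: at line 2 remove [xvuxc] add [drs] -> 6 lines: giy sdfus qmgz drs eeq jufsx
Hunk 5: at line 2 remove [qmgz,drs,eeq] add [ujgof,lbsda,yhxa] -> 6 lines: giy sdfus ujgof lbsda yhxa jufsx
Hunk 6: at line 1 remove [sdfus,ujgof] add [ndrfd,pml,gdc] -> 7 lines: giy ndrfd pml gdc lbsda yhxa jufsx
Hunk 7: at line 2 remove [gdc,lbsda] add [psvhw] -> 6 lines: giy ndrfd pml psvhw yhxa jufsx
Final line count: 6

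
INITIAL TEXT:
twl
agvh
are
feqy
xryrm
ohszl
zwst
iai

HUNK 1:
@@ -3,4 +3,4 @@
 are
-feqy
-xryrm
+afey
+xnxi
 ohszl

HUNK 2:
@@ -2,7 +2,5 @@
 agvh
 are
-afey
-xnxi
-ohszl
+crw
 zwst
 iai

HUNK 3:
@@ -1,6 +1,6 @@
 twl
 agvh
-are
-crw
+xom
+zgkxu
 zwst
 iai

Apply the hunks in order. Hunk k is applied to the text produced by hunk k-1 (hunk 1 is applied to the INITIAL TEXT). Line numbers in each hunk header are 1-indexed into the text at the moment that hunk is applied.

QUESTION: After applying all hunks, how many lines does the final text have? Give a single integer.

Hunk 1: at line 3 remove [feqy,xryrm] add [afey,xnxi] -> 8 lines: twl agvh are afey xnxi ohszl zwst iai
Hunk 2: at line 2 remove [afey,xnxi,ohszl] add [crw] -> 6 lines: twl agvh are crw zwst iai
Hunk 3: at line 1 remove [are,crw] add [xom,zgkxu] -> 6 lines: twl agvh xom zgkxu zwst iai
Final line count: 6

Answer: 6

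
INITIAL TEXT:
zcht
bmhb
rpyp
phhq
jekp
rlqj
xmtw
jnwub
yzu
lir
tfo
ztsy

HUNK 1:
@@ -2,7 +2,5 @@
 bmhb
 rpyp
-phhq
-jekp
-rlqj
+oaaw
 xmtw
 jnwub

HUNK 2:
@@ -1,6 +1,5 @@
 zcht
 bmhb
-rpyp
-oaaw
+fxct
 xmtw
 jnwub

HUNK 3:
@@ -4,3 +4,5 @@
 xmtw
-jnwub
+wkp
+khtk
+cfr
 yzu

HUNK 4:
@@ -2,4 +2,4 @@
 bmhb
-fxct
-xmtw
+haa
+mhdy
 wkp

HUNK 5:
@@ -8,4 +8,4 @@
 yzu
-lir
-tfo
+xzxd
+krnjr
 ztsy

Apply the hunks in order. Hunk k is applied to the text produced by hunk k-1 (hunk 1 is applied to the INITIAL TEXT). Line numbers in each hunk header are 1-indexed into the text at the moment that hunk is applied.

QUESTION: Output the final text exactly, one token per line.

Hunk 1: at line 2 remove [phhq,jekp,rlqj] add [oaaw] -> 10 lines: zcht bmhb rpyp oaaw xmtw jnwub yzu lir tfo ztsy
Hunk 2: at line 1 remove [rpyp,oaaw] add [fxct] -> 9 lines: zcht bmhb fxct xmtw jnwub yzu lir tfo ztsy
Hunk 3: at line 4 remove [jnwub] add [wkp,khtk,cfr] -> 11 lines: zcht bmhb fxct xmtw wkp khtk cfr yzu lir tfo ztsy
Hunk 4: at line 2 remove [fxct,xmtw] add [haa,mhdy] -> 11 lines: zcht bmhb haa mhdy wkp khtk cfr yzu lir tfo ztsy
Hunk 5: at line 8 remove [lir,tfo] add [xzxd,krnjr] -> 11 lines: zcht bmhb haa mhdy wkp khtk cfr yzu xzxd krnjr ztsy

Answer: zcht
bmhb
haa
mhdy
wkp
khtk
cfr
yzu
xzxd
krnjr
ztsy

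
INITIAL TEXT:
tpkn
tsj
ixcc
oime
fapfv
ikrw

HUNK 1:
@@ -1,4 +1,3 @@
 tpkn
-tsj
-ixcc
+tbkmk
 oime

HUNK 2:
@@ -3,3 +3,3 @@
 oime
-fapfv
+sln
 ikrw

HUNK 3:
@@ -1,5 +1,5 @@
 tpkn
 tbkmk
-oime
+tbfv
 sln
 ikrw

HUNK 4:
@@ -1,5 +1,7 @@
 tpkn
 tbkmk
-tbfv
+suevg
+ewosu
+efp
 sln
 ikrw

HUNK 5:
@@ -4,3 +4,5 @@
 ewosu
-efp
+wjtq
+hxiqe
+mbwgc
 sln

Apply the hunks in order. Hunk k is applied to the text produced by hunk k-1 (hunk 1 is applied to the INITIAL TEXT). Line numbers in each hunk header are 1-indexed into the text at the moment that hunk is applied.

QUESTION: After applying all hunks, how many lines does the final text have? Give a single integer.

Hunk 1: at line 1 remove [tsj,ixcc] add [tbkmk] -> 5 lines: tpkn tbkmk oime fapfv ikrw
Hunk 2: at line 3 remove [fapfv] add [sln] -> 5 lines: tpkn tbkmk oime sln ikrw
Hunk 3: at line 1 remove [oime] add [tbfv] -> 5 lines: tpkn tbkmk tbfv sln ikrw
Hunk 4: at line 1 remove [tbfv] add [suevg,ewosu,efp] -> 7 lines: tpkn tbkmk suevg ewosu efp sln ikrw
Hunk 5: at line 4 remove [efp] add [wjtq,hxiqe,mbwgc] -> 9 lines: tpkn tbkmk suevg ewosu wjtq hxiqe mbwgc sln ikrw
Final line count: 9

Answer: 9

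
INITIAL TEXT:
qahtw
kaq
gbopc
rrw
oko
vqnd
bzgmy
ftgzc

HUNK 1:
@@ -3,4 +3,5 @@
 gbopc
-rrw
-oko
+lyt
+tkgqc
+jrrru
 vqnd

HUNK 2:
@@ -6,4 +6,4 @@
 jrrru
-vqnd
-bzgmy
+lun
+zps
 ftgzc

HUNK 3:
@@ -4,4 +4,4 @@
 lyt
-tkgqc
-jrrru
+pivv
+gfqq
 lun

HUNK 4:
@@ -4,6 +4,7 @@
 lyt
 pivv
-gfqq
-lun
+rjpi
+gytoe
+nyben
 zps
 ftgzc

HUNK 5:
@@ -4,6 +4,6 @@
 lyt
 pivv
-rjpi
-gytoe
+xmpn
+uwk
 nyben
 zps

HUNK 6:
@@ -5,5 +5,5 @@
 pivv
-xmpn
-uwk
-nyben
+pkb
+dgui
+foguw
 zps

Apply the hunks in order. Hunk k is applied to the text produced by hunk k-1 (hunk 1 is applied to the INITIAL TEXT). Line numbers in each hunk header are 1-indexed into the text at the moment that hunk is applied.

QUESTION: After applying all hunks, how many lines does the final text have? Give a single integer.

Hunk 1: at line 3 remove [rrw,oko] add [lyt,tkgqc,jrrru] -> 9 lines: qahtw kaq gbopc lyt tkgqc jrrru vqnd bzgmy ftgzc
Hunk 2: at line 6 remove [vqnd,bzgmy] add [lun,zps] -> 9 lines: qahtw kaq gbopc lyt tkgqc jrrru lun zps ftgzc
Hunk 3: at line 4 remove [tkgqc,jrrru] add [pivv,gfqq] -> 9 lines: qahtw kaq gbopc lyt pivv gfqq lun zps ftgzc
Hunk 4: at line 4 remove [gfqq,lun] add [rjpi,gytoe,nyben] -> 10 lines: qahtw kaq gbopc lyt pivv rjpi gytoe nyben zps ftgzc
Hunk 5: at line 4 remove [rjpi,gytoe] add [xmpn,uwk] -> 10 lines: qahtw kaq gbopc lyt pivv xmpn uwk nyben zps ftgzc
Hunk 6: at line 5 remove [xmpn,uwk,nyben] add [pkb,dgui,foguw] -> 10 lines: qahtw kaq gbopc lyt pivv pkb dgui foguw zps ftgzc
Final line count: 10

Answer: 10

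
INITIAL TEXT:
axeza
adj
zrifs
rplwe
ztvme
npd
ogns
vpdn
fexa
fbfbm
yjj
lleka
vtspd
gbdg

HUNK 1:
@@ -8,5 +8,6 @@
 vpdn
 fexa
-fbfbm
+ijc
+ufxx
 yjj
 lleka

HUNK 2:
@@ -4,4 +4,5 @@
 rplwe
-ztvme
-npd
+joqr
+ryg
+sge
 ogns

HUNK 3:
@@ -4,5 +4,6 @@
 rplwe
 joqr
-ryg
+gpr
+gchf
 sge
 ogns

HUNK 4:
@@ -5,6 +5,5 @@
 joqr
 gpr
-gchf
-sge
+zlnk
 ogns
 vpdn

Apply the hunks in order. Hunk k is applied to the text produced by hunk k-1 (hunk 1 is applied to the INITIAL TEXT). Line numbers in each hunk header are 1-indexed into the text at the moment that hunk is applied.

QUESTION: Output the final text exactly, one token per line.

Answer: axeza
adj
zrifs
rplwe
joqr
gpr
zlnk
ogns
vpdn
fexa
ijc
ufxx
yjj
lleka
vtspd
gbdg

Derivation:
Hunk 1: at line 8 remove [fbfbm] add [ijc,ufxx] -> 15 lines: axeza adj zrifs rplwe ztvme npd ogns vpdn fexa ijc ufxx yjj lleka vtspd gbdg
Hunk 2: at line 4 remove [ztvme,npd] add [joqr,ryg,sge] -> 16 lines: axeza adj zrifs rplwe joqr ryg sge ogns vpdn fexa ijc ufxx yjj lleka vtspd gbdg
Hunk 3: at line 4 remove [ryg] add [gpr,gchf] -> 17 lines: axeza adj zrifs rplwe joqr gpr gchf sge ogns vpdn fexa ijc ufxx yjj lleka vtspd gbdg
Hunk 4: at line 5 remove [gchf,sge] add [zlnk] -> 16 lines: axeza adj zrifs rplwe joqr gpr zlnk ogns vpdn fexa ijc ufxx yjj lleka vtspd gbdg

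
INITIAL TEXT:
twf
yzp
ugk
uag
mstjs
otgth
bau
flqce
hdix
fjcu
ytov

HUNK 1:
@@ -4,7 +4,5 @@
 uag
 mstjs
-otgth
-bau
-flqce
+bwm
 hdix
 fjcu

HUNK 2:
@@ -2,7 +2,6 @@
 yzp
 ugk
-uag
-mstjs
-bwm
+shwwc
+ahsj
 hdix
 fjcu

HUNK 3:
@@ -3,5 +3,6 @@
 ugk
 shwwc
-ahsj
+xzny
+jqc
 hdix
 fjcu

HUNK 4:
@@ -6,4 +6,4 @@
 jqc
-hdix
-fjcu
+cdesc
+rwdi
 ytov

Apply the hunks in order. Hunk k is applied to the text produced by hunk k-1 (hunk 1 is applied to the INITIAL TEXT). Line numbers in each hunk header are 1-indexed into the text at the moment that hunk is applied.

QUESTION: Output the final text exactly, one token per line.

Answer: twf
yzp
ugk
shwwc
xzny
jqc
cdesc
rwdi
ytov

Derivation:
Hunk 1: at line 4 remove [otgth,bau,flqce] add [bwm] -> 9 lines: twf yzp ugk uag mstjs bwm hdix fjcu ytov
Hunk 2: at line 2 remove [uag,mstjs,bwm] add [shwwc,ahsj] -> 8 lines: twf yzp ugk shwwc ahsj hdix fjcu ytov
Hunk 3: at line 3 remove [ahsj] add [xzny,jqc] -> 9 lines: twf yzp ugk shwwc xzny jqc hdix fjcu ytov
Hunk 4: at line 6 remove [hdix,fjcu] add [cdesc,rwdi] -> 9 lines: twf yzp ugk shwwc xzny jqc cdesc rwdi ytov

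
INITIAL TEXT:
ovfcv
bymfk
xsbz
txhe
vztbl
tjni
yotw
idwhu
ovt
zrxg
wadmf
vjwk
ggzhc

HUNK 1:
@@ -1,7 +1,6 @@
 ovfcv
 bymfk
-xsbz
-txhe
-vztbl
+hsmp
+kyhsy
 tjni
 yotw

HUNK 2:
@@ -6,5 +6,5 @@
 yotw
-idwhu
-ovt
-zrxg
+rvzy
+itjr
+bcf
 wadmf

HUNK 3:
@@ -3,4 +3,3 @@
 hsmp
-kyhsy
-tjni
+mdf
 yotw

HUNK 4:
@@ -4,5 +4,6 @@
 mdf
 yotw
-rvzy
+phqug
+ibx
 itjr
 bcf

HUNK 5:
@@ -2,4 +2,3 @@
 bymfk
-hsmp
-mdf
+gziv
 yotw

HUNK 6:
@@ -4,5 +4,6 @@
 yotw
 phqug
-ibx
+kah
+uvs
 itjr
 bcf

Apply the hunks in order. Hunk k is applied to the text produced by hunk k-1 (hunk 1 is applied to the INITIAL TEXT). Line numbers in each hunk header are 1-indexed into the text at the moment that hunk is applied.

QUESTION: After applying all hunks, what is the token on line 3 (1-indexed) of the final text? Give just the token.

Hunk 1: at line 1 remove [xsbz,txhe,vztbl] add [hsmp,kyhsy] -> 12 lines: ovfcv bymfk hsmp kyhsy tjni yotw idwhu ovt zrxg wadmf vjwk ggzhc
Hunk 2: at line 6 remove [idwhu,ovt,zrxg] add [rvzy,itjr,bcf] -> 12 lines: ovfcv bymfk hsmp kyhsy tjni yotw rvzy itjr bcf wadmf vjwk ggzhc
Hunk 3: at line 3 remove [kyhsy,tjni] add [mdf] -> 11 lines: ovfcv bymfk hsmp mdf yotw rvzy itjr bcf wadmf vjwk ggzhc
Hunk 4: at line 4 remove [rvzy] add [phqug,ibx] -> 12 lines: ovfcv bymfk hsmp mdf yotw phqug ibx itjr bcf wadmf vjwk ggzhc
Hunk 5: at line 2 remove [hsmp,mdf] add [gziv] -> 11 lines: ovfcv bymfk gziv yotw phqug ibx itjr bcf wadmf vjwk ggzhc
Hunk 6: at line 4 remove [ibx] add [kah,uvs] -> 12 lines: ovfcv bymfk gziv yotw phqug kah uvs itjr bcf wadmf vjwk ggzhc
Final line 3: gziv

Answer: gziv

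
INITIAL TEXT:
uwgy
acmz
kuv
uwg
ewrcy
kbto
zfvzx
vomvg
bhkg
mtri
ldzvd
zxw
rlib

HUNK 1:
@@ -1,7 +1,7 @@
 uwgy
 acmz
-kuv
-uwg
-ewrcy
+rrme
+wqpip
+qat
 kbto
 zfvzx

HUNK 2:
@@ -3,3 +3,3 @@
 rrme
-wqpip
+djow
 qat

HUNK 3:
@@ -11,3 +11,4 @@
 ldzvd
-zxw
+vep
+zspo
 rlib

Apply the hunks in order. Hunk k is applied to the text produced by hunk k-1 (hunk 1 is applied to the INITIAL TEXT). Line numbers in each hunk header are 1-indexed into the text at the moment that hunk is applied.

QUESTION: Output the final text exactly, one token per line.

Answer: uwgy
acmz
rrme
djow
qat
kbto
zfvzx
vomvg
bhkg
mtri
ldzvd
vep
zspo
rlib

Derivation:
Hunk 1: at line 1 remove [kuv,uwg,ewrcy] add [rrme,wqpip,qat] -> 13 lines: uwgy acmz rrme wqpip qat kbto zfvzx vomvg bhkg mtri ldzvd zxw rlib
Hunk 2: at line 3 remove [wqpip] add [djow] -> 13 lines: uwgy acmz rrme djow qat kbto zfvzx vomvg bhkg mtri ldzvd zxw rlib
Hunk 3: at line 11 remove [zxw] add [vep,zspo] -> 14 lines: uwgy acmz rrme djow qat kbto zfvzx vomvg bhkg mtri ldzvd vep zspo rlib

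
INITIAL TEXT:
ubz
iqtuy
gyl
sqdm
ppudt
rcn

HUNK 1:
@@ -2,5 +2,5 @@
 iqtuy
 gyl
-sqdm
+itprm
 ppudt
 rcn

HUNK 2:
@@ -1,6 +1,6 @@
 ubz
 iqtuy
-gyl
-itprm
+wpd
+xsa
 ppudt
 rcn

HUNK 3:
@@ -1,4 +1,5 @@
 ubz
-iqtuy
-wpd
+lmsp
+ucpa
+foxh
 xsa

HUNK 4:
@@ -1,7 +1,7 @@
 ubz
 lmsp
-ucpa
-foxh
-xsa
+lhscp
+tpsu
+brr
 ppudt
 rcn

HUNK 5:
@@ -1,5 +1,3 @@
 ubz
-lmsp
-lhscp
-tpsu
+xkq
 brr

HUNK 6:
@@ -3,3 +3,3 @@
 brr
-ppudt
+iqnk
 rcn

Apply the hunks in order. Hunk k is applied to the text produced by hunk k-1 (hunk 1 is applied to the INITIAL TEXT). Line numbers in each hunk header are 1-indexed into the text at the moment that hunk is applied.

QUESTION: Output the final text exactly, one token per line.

Hunk 1: at line 2 remove [sqdm] add [itprm] -> 6 lines: ubz iqtuy gyl itprm ppudt rcn
Hunk 2: at line 1 remove [gyl,itprm] add [wpd,xsa] -> 6 lines: ubz iqtuy wpd xsa ppudt rcn
Hunk 3: at line 1 remove [iqtuy,wpd] add [lmsp,ucpa,foxh] -> 7 lines: ubz lmsp ucpa foxh xsa ppudt rcn
Hunk 4: at line 1 remove [ucpa,foxh,xsa] add [lhscp,tpsu,brr] -> 7 lines: ubz lmsp lhscp tpsu brr ppudt rcn
Hunk 5: at line 1 remove [lmsp,lhscp,tpsu] add [xkq] -> 5 lines: ubz xkq brr ppudt rcn
Hunk 6: at line 3 remove [ppudt] add [iqnk] -> 5 lines: ubz xkq brr iqnk rcn

Answer: ubz
xkq
brr
iqnk
rcn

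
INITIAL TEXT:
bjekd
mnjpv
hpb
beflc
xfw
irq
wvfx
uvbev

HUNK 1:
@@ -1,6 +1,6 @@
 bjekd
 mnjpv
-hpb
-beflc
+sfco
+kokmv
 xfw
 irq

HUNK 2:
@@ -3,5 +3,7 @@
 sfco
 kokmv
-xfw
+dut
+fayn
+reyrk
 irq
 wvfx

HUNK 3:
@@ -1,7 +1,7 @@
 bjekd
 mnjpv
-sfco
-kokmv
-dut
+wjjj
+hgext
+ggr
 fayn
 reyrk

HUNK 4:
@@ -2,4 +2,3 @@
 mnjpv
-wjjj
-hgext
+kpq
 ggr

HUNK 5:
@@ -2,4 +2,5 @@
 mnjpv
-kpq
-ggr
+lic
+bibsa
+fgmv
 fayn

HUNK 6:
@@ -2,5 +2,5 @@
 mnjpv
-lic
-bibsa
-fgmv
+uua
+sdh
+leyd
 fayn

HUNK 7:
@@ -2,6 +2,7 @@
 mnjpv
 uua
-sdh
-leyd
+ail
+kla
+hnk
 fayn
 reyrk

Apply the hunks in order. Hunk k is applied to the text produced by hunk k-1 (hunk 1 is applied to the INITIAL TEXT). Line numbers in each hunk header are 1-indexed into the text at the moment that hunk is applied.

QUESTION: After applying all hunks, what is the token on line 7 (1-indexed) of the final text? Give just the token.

Answer: fayn

Derivation:
Hunk 1: at line 1 remove [hpb,beflc] add [sfco,kokmv] -> 8 lines: bjekd mnjpv sfco kokmv xfw irq wvfx uvbev
Hunk 2: at line 3 remove [xfw] add [dut,fayn,reyrk] -> 10 lines: bjekd mnjpv sfco kokmv dut fayn reyrk irq wvfx uvbev
Hunk 3: at line 1 remove [sfco,kokmv,dut] add [wjjj,hgext,ggr] -> 10 lines: bjekd mnjpv wjjj hgext ggr fayn reyrk irq wvfx uvbev
Hunk 4: at line 2 remove [wjjj,hgext] add [kpq] -> 9 lines: bjekd mnjpv kpq ggr fayn reyrk irq wvfx uvbev
Hunk 5: at line 2 remove [kpq,ggr] add [lic,bibsa,fgmv] -> 10 lines: bjekd mnjpv lic bibsa fgmv fayn reyrk irq wvfx uvbev
Hunk 6: at line 2 remove [lic,bibsa,fgmv] add [uua,sdh,leyd] -> 10 lines: bjekd mnjpv uua sdh leyd fayn reyrk irq wvfx uvbev
Hunk 7: at line 2 remove [sdh,leyd] add [ail,kla,hnk] -> 11 lines: bjekd mnjpv uua ail kla hnk fayn reyrk irq wvfx uvbev
Final line 7: fayn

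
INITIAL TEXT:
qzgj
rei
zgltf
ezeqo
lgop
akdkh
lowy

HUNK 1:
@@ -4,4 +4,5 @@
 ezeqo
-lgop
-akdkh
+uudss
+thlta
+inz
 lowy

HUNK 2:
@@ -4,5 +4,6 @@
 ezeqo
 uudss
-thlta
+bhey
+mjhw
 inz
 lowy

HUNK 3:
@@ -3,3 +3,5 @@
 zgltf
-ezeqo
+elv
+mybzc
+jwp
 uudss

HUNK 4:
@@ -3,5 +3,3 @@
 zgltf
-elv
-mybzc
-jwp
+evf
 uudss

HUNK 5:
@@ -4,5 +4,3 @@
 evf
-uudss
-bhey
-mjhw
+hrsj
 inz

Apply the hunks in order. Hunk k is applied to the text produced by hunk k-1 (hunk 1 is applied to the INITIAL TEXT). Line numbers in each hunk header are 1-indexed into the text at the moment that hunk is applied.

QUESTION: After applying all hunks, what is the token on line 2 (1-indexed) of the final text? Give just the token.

Answer: rei

Derivation:
Hunk 1: at line 4 remove [lgop,akdkh] add [uudss,thlta,inz] -> 8 lines: qzgj rei zgltf ezeqo uudss thlta inz lowy
Hunk 2: at line 4 remove [thlta] add [bhey,mjhw] -> 9 lines: qzgj rei zgltf ezeqo uudss bhey mjhw inz lowy
Hunk 3: at line 3 remove [ezeqo] add [elv,mybzc,jwp] -> 11 lines: qzgj rei zgltf elv mybzc jwp uudss bhey mjhw inz lowy
Hunk 4: at line 3 remove [elv,mybzc,jwp] add [evf] -> 9 lines: qzgj rei zgltf evf uudss bhey mjhw inz lowy
Hunk 5: at line 4 remove [uudss,bhey,mjhw] add [hrsj] -> 7 lines: qzgj rei zgltf evf hrsj inz lowy
Final line 2: rei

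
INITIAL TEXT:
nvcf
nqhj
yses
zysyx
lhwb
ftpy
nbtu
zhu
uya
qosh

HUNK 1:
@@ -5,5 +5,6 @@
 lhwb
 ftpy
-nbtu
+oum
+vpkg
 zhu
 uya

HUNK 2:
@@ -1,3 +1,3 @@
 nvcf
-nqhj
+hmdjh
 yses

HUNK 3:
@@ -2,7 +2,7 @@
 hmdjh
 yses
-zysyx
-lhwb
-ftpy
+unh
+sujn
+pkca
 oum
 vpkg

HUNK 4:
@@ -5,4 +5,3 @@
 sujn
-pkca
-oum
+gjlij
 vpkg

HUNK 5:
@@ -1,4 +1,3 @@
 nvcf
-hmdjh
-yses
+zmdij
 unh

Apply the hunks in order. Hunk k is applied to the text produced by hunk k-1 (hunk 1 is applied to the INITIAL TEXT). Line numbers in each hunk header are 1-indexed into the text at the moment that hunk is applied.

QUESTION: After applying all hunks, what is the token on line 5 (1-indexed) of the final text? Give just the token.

Hunk 1: at line 5 remove [nbtu] add [oum,vpkg] -> 11 lines: nvcf nqhj yses zysyx lhwb ftpy oum vpkg zhu uya qosh
Hunk 2: at line 1 remove [nqhj] add [hmdjh] -> 11 lines: nvcf hmdjh yses zysyx lhwb ftpy oum vpkg zhu uya qosh
Hunk 3: at line 2 remove [zysyx,lhwb,ftpy] add [unh,sujn,pkca] -> 11 lines: nvcf hmdjh yses unh sujn pkca oum vpkg zhu uya qosh
Hunk 4: at line 5 remove [pkca,oum] add [gjlij] -> 10 lines: nvcf hmdjh yses unh sujn gjlij vpkg zhu uya qosh
Hunk 5: at line 1 remove [hmdjh,yses] add [zmdij] -> 9 lines: nvcf zmdij unh sujn gjlij vpkg zhu uya qosh
Final line 5: gjlij

Answer: gjlij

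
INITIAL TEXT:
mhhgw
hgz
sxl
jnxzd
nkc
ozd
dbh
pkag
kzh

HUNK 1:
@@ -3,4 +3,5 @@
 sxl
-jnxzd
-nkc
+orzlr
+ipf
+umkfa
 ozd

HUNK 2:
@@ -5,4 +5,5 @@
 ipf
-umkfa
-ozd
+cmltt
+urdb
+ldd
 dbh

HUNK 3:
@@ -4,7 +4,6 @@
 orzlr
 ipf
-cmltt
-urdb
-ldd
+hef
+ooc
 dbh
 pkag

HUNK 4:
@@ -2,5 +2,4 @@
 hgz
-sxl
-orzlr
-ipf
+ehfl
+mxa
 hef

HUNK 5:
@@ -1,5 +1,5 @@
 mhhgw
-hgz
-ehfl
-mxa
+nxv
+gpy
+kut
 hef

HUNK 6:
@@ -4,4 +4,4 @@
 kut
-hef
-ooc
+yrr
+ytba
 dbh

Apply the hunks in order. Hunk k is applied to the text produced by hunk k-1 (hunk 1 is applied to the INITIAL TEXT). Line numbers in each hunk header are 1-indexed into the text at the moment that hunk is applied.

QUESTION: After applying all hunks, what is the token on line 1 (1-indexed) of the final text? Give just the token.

Hunk 1: at line 3 remove [jnxzd,nkc] add [orzlr,ipf,umkfa] -> 10 lines: mhhgw hgz sxl orzlr ipf umkfa ozd dbh pkag kzh
Hunk 2: at line 5 remove [umkfa,ozd] add [cmltt,urdb,ldd] -> 11 lines: mhhgw hgz sxl orzlr ipf cmltt urdb ldd dbh pkag kzh
Hunk 3: at line 4 remove [cmltt,urdb,ldd] add [hef,ooc] -> 10 lines: mhhgw hgz sxl orzlr ipf hef ooc dbh pkag kzh
Hunk 4: at line 2 remove [sxl,orzlr,ipf] add [ehfl,mxa] -> 9 lines: mhhgw hgz ehfl mxa hef ooc dbh pkag kzh
Hunk 5: at line 1 remove [hgz,ehfl,mxa] add [nxv,gpy,kut] -> 9 lines: mhhgw nxv gpy kut hef ooc dbh pkag kzh
Hunk 6: at line 4 remove [hef,ooc] add [yrr,ytba] -> 9 lines: mhhgw nxv gpy kut yrr ytba dbh pkag kzh
Final line 1: mhhgw

Answer: mhhgw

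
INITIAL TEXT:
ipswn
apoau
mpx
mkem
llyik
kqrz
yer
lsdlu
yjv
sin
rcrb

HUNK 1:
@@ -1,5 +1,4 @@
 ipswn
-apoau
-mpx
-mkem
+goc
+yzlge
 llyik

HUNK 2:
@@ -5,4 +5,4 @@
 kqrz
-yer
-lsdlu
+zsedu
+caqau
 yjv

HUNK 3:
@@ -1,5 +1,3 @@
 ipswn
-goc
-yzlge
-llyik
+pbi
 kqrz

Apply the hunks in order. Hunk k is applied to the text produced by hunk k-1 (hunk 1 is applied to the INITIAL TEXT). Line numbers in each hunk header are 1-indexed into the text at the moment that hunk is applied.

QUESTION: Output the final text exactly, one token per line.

Hunk 1: at line 1 remove [apoau,mpx,mkem] add [goc,yzlge] -> 10 lines: ipswn goc yzlge llyik kqrz yer lsdlu yjv sin rcrb
Hunk 2: at line 5 remove [yer,lsdlu] add [zsedu,caqau] -> 10 lines: ipswn goc yzlge llyik kqrz zsedu caqau yjv sin rcrb
Hunk 3: at line 1 remove [goc,yzlge,llyik] add [pbi] -> 8 lines: ipswn pbi kqrz zsedu caqau yjv sin rcrb

Answer: ipswn
pbi
kqrz
zsedu
caqau
yjv
sin
rcrb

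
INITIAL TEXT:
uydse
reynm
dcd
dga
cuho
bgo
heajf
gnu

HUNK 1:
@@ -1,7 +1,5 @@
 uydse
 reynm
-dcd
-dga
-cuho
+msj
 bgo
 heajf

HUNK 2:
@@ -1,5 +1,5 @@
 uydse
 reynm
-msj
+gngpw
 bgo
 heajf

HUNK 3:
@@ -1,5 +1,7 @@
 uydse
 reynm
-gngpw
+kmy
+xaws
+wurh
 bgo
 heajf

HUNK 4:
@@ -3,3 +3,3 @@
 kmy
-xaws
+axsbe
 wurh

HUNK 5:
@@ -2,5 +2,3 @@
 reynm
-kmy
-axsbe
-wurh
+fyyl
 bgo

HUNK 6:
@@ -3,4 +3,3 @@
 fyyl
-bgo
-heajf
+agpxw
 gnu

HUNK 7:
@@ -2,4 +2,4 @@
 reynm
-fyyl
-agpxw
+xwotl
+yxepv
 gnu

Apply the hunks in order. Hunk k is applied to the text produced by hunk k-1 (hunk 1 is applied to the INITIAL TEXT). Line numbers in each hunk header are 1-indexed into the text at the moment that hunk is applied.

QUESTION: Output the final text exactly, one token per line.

Hunk 1: at line 1 remove [dcd,dga,cuho] add [msj] -> 6 lines: uydse reynm msj bgo heajf gnu
Hunk 2: at line 1 remove [msj] add [gngpw] -> 6 lines: uydse reynm gngpw bgo heajf gnu
Hunk 3: at line 1 remove [gngpw] add [kmy,xaws,wurh] -> 8 lines: uydse reynm kmy xaws wurh bgo heajf gnu
Hunk 4: at line 3 remove [xaws] add [axsbe] -> 8 lines: uydse reynm kmy axsbe wurh bgo heajf gnu
Hunk 5: at line 2 remove [kmy,axsbe,wurh] add [fyyl] -> 6 lines: uydse reynm fyyl bgo heajf gnu
Hunk 6: at line 3 remove [bgo,heajf] add [agpxw] -> 5 lines: uydse reynm fyyl agpxw gnu
Hunk 7: at line 2 remove [fyyl,agpxw] add [xwotl,yxepv] -> 5 lines: uydse reynm xwotl yxepv gnu

Answer: uydse
reynm
xwotl
yxepv
gnu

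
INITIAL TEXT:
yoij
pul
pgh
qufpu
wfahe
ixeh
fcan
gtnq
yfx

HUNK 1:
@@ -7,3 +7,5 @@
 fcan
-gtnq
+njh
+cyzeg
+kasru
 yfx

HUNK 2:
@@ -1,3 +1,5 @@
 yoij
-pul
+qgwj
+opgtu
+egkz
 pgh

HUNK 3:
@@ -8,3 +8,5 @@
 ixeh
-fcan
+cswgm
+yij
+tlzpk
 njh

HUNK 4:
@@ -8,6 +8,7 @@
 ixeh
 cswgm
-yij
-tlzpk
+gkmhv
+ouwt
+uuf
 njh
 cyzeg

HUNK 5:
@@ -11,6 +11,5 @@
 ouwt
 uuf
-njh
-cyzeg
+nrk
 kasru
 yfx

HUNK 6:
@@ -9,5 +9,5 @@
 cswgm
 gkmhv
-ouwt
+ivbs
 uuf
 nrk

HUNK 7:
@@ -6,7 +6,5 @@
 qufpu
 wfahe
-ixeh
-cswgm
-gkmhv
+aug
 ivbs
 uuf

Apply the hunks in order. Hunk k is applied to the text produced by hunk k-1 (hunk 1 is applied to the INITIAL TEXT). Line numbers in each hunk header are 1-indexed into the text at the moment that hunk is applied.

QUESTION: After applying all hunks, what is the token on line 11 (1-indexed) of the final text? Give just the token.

Answer: nrk

Derivation:
Hunk 1: at line 7 remove [gtnq] add [njh,cyzeg,kasru] -> 11 lines: yoij pul pgh qufpu wfahe ixeh fcan njh cyzeg kasru yfx
Hunk 2: at line 1 remove [pul] add [qgwj,opgtu,egkz] -> 13 lines: yoij qgwj opgtu egkz pgh qufpu wfahe ixeh fcan njh cyzeg kasru yfx
Hunk 3: at line 8 remove [fcan] add [cswgm,yij,tlzpk] -> 15 lines: yoij qgwj opgtu egkz pgh qufpu wfahe ixeh cswgm yij tlzpk njh cyzeg kasru yfx
Hunk 4: at line 8 remove [yij,tlzpk] add [gkmhv,ouwt,uuf] -> 16 lines: yoij qgwj opgtu egkz pgh qufpu wfahe ixeh cswgm gkmhv ouwt uuf njh cyzeg kasru yfx
Hunk 5: at line 11 remove [njh,cyzeg] add [nrk] -> 15 lines: yoij qgwj opgtu egkz pgh qufpu wfahe ixeh cswgm gkmhv ouwt uuf nrk kasru yfx
Hunk 6: at line 9 remove [ouwt] add [ivbs] -> 15 lines: yoij qgwj opgtu egkz pgh qufpu wfahe ixeh cswgm gkmhv ivbs uuf nrk kasru yfx
Hunk 7: at line 6 remove [ixeh,cswgm,gkmhv] add [aug] -> 13 lines: yoij qgwj opgtu egkz pgh qufpu wfahe aug ivbs uuf nrk kasru yfx
Final line 11: nrk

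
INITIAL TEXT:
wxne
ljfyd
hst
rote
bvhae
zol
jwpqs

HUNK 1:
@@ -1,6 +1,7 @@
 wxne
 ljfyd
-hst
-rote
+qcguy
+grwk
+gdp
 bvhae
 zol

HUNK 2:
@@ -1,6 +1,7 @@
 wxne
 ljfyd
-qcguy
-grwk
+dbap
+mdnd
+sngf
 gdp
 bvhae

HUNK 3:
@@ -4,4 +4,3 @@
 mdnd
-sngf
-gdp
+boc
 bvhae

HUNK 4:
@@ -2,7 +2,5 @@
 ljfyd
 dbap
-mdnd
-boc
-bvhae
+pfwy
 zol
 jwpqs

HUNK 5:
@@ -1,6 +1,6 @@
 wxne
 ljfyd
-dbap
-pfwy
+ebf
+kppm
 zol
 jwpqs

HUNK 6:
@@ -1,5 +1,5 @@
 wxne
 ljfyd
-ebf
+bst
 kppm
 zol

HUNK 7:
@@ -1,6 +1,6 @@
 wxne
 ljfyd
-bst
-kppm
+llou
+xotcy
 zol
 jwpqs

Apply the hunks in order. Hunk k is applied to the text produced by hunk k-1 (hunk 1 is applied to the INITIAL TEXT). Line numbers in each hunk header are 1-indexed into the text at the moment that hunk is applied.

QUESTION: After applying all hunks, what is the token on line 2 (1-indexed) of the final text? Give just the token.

Hunk 1: at line 1 remove [hst,rote] add [qcguy,grwk,gdp] -> 8 lines: wxne ljfyd qcguy grwk gdp bvhae zol jwpqs
Hunk 2: at line 1 remove [qcguy,grwk] add [dbap,mdnd,sngf] -> 9 lines: wxne ljfyd dbap mdnd sngf gdp bvhae zol jwpqs
Hunk 3: at line 4 remove [sngf,gdp] add [boc] -> 8 lines: wxne ljfyd dbap mdnd boc bvhae zol jwpqs
Hunk 4: at line 2 remove [mdnd,boc,bvhae] add [pfwy] -> 6 lines: wxne ljfyd dbap pfwy zol jwpqs
Hunk 5: at line 1 remove [dbap,pfwy] add [ebf,kppm] -> 6 lines: wxne ljfyd ebf kppm zol jwpqs
Hunk 6: at line 1 remove [ebf] add [bst] -> 6 lines: wxne ljfyd bst kppm zol jwpqs
Hunk 7: at line 1 remove [bst,kppm] add [llou,xotcy] -> 6 lines: wxne ljfyd llou xotcy zol jwpqs
Final line 2: ljfyd

Answer: ljfyd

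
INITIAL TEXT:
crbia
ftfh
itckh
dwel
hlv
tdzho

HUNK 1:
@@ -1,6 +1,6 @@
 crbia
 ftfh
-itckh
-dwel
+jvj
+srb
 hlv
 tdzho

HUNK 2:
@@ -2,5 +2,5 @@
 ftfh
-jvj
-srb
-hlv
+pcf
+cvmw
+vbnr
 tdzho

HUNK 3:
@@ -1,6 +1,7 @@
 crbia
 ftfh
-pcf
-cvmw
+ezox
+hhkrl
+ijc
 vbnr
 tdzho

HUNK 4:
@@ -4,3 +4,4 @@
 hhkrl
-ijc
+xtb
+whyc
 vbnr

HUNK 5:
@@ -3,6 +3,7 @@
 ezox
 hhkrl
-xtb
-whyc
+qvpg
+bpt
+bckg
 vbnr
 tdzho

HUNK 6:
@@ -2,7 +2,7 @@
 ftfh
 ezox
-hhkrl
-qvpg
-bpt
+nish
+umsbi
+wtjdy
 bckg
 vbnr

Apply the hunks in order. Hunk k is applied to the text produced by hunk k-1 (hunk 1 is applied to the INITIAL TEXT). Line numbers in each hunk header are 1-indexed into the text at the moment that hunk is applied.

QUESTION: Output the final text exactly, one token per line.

Hunk 1: at line 1 remove [itckh,dwel] add [jvj,srb] -> 6 lines: crbia ftfh jvj srb hlv tdzho
Hunk 2: at line 2 remove [jvj,srb,hlv] add [pcf,cvmw,vbnr] -> 6 lines: crbia ftfh pcf cvmw vbnr tdzho
Hunk 3: at line 1 remove [pcf,cvmw] add [ezox,hhkrl,ijc] -> 7 lines: crbia ftfh ezox hhkrl ijc vbnr tdzho
Hunk 4: at line 4 remove [ijc] add [xtb,whyc] -> 8 lines: crbia ftfh ezox hhkrl xtb whyc vbnr tdzho
Hunk 5: at line 3 remove [xtb,whyc] add [qvpg,bpt,bckg] -> 9 lines: crbia ftfh ezox hhkrl qvpg bpt bckg vbnr tdzho
Hunk 6: at line 2 remove [hhkrl,qvpg,bpt] add [nish,umsbi,wtjdy] -> 9 lines: crbia ftfh ezox nish umsbi wtjdy bckg vbnr tdzho

Answer: crbia
ftfh
ezox
nish
umsbi
wtjdy
bckg
vbnr
tdzho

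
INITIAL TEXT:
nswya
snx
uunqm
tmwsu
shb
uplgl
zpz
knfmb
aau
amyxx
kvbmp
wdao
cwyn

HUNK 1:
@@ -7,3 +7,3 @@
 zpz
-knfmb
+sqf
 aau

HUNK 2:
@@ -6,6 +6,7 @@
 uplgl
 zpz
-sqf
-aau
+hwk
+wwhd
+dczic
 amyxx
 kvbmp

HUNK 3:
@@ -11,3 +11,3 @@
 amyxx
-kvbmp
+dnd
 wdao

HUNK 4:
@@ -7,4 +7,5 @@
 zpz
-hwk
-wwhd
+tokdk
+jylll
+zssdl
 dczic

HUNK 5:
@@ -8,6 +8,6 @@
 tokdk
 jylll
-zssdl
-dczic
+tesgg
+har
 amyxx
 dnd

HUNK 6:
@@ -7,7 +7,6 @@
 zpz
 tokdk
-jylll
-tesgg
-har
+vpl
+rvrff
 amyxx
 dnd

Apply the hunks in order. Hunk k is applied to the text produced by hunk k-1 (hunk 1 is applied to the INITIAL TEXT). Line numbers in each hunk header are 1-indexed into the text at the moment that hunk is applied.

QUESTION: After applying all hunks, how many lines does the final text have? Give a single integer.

Hunk 1: at line 7 remove [knfmb] add [sqf] -> 13 lines: nswya snx uunqm tmwsu shb uplgl zpz sqf aau amyxx kvbmp wdao cwyn
Hunk 2: at line 6 remove [sqf,aau] add [hwk,wwhd,dczic] -> 14 lines: nswya snx uunqm tmwsu shb uplgl zpz hwk wwhd dczic amyxx kvbmp wdao cwyn
Hunk 3: at line 11 remove [kvbmp] add [dnd] -> 14 lines: nswya snx uunqm tmwsu shb uplgl zpz hwk wwhd dczic amyxx dnd wdao cwyn
Hunk 4: at line 7 remove [hwk,wwhd] add [tokdk,jylll,zssdl] -> 15 lines: nswya snx uunqm tmwsu shb uplgl zpz tokdk jylll zssdl dczic amyxx dnd wdao cwyn
Hunk 5: at line 8 remove [zssdl,dczic] add [tesgg,har] -> 15 lines: nswya snx uunqm tmwsu shb uplgl zpz tokdk jylll tesgg har amyxx dnd wdao cwyn
Hunk 6: at line 7 remove [jylll,tesgg,har] add [vpl,rvrff] -> 14 lines: nswya snx uunqm tmwsu shb uplgl zpz tokdk vpl rvrff amyxx dnd wdao cwyn
Final line count: 14

Answer: 14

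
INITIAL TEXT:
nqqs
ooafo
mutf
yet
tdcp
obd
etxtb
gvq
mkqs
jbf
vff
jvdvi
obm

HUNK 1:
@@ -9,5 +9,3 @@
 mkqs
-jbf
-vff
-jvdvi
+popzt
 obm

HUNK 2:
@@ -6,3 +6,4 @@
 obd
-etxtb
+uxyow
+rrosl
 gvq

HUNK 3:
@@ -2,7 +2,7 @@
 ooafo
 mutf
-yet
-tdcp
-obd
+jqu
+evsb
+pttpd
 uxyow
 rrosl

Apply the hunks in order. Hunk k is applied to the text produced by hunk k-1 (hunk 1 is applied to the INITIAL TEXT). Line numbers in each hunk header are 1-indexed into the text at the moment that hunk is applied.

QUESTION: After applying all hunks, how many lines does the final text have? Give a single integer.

Answer: 12

Derivation:
Hunk 1: at line 9 remove [jbf,vff,jvdvi] add [popzt] -> 11 lines: nqqs ooafo mutf yet tdcp obd etxtb gvq mkqs popzt obm
Hunk 2: at line 6 remove [etxtb] add [uxyow,rrosl] -> 12 lines: nqqs ooafo mutf yet tdcp obd uxyow rrosl gvq mkqs popzt obm
Hunk 3: at line 2 remove [yet,tdcp,obd] add [jqu,evsb,pttpd] -> 12 lines: nqqs ooafo mutf jqu evsb pttpd uxyow rrosl gvq mkqs popzt obm
Final line count: 12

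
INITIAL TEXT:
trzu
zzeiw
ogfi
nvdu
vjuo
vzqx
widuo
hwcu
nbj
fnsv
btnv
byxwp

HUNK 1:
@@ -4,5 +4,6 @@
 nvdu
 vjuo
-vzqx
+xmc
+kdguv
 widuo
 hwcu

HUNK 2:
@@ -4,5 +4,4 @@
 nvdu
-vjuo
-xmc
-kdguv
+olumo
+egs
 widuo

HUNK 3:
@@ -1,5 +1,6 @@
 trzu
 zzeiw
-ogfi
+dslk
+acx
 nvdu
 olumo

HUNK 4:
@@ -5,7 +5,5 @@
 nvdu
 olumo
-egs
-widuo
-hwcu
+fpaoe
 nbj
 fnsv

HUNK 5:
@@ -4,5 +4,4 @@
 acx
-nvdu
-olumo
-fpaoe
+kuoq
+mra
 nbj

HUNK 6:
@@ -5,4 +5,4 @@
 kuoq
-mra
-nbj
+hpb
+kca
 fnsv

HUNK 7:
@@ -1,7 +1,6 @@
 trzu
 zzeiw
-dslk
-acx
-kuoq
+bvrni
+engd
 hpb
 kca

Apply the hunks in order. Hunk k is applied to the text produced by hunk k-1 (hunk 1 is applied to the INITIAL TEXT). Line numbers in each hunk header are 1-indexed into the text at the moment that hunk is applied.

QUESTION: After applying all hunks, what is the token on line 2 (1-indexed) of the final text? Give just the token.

Answer: zzeiw

Derivation:
Hunk 1: at line 4 remove [vzqx] add [xmc,kdguv] -> 13 lines: trzu zzeiw ogfi nvdu vjuo xmc kdguv widuo hwcu nbj fnsv btnv byxwp
Hunk 2: at line 4 remove [vjuo,xmc,kdguv] add [olumo,egs] -> 12 lines: trzu zzeiw ogfi nvdu olumo egs widuo hwcu nbj fnsv btnv byxwp
Hunk 3: at line 1 remove [ogfi] add [dslk,acx] -> 13 lines: trzu zzeiw dslk acx nvdu olumo egs widuo hwcu nbj fnsv btnv byxwp
Hunk 4: at line 5 remove [egs,widuo,hwcu] add [fpaoe] -> 11 lines: trzu zzeiw dslk acx nvdu olumo fpaoe nbj fnsv btnv byxwp
Hunk 5: at line 4 remove [nvdu,olumo,fpaoe] add [kuoq,mra] -> 10 lines: trzu zzeiw dslk acx kuoq mra nbj fnsv btnv byxwp
Hunk 6: at line 5 remove [mra,nbj] add [hpb,kca] -> 10 lines: trzu zzeiw dslk acx kuoq hpb kca fnsv btnv byxwp
Hunk 7: at line 1 remove [dslk,acx,kuoq] add [bvrni,engd] -> 9 lines: trzu zzeiw bvrni engd hpb kca fnsv btnv byxwp
Final line 2: zzeiw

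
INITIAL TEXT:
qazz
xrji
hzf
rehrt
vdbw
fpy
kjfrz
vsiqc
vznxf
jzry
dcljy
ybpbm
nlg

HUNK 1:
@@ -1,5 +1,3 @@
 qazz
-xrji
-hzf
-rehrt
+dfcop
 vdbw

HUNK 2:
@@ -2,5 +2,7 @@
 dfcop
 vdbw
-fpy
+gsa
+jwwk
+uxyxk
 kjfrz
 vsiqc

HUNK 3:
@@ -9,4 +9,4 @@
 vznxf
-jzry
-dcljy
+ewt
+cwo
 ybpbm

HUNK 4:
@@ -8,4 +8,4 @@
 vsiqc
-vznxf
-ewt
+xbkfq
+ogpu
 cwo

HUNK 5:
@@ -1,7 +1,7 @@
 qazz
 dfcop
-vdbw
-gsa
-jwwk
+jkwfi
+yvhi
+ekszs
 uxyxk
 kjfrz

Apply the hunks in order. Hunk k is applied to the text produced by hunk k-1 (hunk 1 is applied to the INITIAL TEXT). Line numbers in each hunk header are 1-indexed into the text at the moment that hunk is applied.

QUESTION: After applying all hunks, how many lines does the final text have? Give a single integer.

Hunk 1: at line 1 remove [xrji,hzf,rehrt] add [dfcop] -> 11 lines: qazz dfcop vdbw fpy kjfrz vsiqc vznxf jzry dcljy ybpbm nlg
Hunk 2: at line 2 remove [fpy] add [gsa,jwwk,uxyxk] -> 13 lines: qazz dfcop vdbw gsa jwwk uxyxk kjfrz vsiqc vznxf jzry dcljy ybpbm nlg
Hunk 3: at line 9 remove [jzry,dcljy] add [ewt,cwo] -> 13 lines: qazz dfcop vdbw gsa jwwk uxyxk kjfrz vsiqc vznxf ewt cwo ybpbm nlg
Hunk 4: at line 8 remove [vznxf,ewt] add [xbkfq,ogpu] -> 13 lines: qazz dfcop vdbw gsa jwwk uxyxk kjfrz vsiqc xbkfq ogpu cwo ybpbm nlg
Hunk 5: at line 1 remove [vdbw,gsa,jwwk] add [jkwfi,yvhi,ekszs] -> 13 lines: qazz dfcop jkwfi yvhi ekszs uxyxk kjfrz vsiqc xbkfq ogpu cwo ybpbm nlg
Final line count: 13

Answer: 13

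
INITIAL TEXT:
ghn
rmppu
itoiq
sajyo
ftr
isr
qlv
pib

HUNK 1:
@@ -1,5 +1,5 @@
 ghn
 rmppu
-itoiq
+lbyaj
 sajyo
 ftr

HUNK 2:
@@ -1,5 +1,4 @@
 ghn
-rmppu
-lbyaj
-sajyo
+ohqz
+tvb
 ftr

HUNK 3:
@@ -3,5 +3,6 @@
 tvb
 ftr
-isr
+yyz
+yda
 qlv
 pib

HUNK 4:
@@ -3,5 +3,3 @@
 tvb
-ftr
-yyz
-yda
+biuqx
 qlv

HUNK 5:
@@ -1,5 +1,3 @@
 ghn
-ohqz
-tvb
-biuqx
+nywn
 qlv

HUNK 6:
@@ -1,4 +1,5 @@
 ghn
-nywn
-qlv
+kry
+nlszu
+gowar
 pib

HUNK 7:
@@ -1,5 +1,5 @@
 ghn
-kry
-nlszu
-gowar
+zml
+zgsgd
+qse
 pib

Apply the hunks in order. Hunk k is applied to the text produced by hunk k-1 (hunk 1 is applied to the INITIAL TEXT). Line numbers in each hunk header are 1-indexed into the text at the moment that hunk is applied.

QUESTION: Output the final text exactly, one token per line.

Hunk 1: at line 1 remove [itoiq] add [lbyaj] -> 8 lines: ghn rmppu lbyaj sajyo ftr isr qlv pib
Hunk 2: at line 1 remove [rmppu,lbyaj,sajyo] add [ohqz,tvb] -> 7 lines: ghn ohqz tvb ftr isr qlv pib
Hunk 3: at line 3 remove [isr] add [yyz,yda] -> 8 lines: ghn ohqz tvb ftr yyz yda qlv pib
Hunk 4: at line 3 remove [ftr,yyz,yda] add [biuqx] -> 6 lines: ghn ohqz tvb biuqx qlv pib
Hunk 5: at line 1 remove [ohqz,tvb,biuqx] add [nywn] -> 4 lines: ghn nywn qlv pib
Hunk 6: at line 1 remove [nywn,qlv] add [kry,nlszu,gowar] -> 5 lines: ghn kry nlszu gowar pib
Hunk 7: at line 1 remove [kry,nlszu,gowar] add [zml,zgsgd,qse] -> 5 lines: ghn zml zgsgd qse pib

Answer: ghn
zml
zgsgd
qse
pib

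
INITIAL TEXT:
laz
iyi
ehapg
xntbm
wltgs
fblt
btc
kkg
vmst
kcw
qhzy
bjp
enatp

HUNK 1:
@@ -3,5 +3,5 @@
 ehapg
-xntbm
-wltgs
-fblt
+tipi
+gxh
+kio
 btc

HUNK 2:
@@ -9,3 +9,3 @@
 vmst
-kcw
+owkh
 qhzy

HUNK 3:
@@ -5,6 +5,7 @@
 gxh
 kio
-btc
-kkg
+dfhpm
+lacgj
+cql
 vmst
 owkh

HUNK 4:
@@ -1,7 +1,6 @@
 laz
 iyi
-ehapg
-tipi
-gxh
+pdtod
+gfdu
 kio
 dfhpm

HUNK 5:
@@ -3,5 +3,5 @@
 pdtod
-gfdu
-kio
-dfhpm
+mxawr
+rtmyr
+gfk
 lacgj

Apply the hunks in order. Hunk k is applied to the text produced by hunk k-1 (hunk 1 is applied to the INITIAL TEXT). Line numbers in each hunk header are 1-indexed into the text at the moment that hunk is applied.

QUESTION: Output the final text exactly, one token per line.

Hunk 1: at line 3 remove [xntbm,wltgs,fblt] add [tipi,gxh,kio] -> 13 lines: laz iyi ehapg tipi gxh kio btc kkg vmst kcw qhzy bjp enatp
Hunk 2: at line 9 remove [kcw] add [owkh] -> 13 lines: laz iyi ehapg tipi gxh kio btc kkg vmst owkh qhzy bjp enatp
Hunk 3: at line 5 remove [btc,kkg] add [dfhpm,lacgj,cql] -> 14 lines: laz iyi ehapg tipi gxh kio dfhpm lacgj cql vmst owkh qhzy bjp enatp
Hunk 4: at line 1 remove [ehapg,tipi,gxh] add [pdtod,gfdu] -> 13 lines: laz iyi pdtod gfdu kio dfhpm lacgj cql vmst owkh qhzy bjp enatp
Hunk 5: at line 3 remove [gfdu,kio,dfhpm] add [mxawr,rtmyr,gfk] -> 13 lines: laz iyi pdtod mxawr rtmyr gfk lacgj cql vmst owkh qhzy bjp enatp

Answer: laz
iyi
pdtod
mxawr
rtmyr
gfk
lacgj
cql
vmst
owkh
qhzy
bjp
enatp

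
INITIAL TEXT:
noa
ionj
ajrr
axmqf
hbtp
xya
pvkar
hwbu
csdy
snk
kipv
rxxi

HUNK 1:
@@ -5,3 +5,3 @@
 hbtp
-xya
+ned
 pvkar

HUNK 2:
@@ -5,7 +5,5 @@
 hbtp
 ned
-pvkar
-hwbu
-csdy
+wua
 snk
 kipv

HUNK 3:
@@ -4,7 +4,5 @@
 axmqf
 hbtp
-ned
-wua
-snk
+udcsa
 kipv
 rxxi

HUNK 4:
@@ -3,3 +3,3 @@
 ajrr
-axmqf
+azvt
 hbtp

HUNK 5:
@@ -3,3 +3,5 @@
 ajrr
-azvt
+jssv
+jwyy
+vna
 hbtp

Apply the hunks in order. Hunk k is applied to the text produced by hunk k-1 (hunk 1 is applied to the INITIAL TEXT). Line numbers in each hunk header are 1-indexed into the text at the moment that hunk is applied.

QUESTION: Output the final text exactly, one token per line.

Hunk 1: at line 5 remove [xya] add [ned] -> 12 lines: noa ionj ajrr axmqf hbtp ned pvkar hwbu csdy snk kipv rxxi
Hunk 2: at line 5 remove [pvkar,hwbu,csdy] add [wua] -> 10 lines: noa ionj ajrr axmqf hbtp ned wua snk kipv rxxi
Hunk 3: at line 4 remove [ned,wua,snk] add [udcsa] -> 8 lines: noa ionj ajrr axmqf hbtp udcsa kipv rxxi
Hunk 4: at line 3 remove [axmqf] add [azvt] -> 8 lines: noa ionj ajrr azvt hbtp udcsa kipv rxxi
Hunk 5: at line 3 remove [azvt] add [jssv,jwyy,vna] -> 10 lines: noa ionj ajrr jssv jwyy vna hbtp udcsa kipv rxxi

Answer: noa
ionj
ajrr
jssv
jwyy
vna
hbtp
udcsa
kipv
rxxi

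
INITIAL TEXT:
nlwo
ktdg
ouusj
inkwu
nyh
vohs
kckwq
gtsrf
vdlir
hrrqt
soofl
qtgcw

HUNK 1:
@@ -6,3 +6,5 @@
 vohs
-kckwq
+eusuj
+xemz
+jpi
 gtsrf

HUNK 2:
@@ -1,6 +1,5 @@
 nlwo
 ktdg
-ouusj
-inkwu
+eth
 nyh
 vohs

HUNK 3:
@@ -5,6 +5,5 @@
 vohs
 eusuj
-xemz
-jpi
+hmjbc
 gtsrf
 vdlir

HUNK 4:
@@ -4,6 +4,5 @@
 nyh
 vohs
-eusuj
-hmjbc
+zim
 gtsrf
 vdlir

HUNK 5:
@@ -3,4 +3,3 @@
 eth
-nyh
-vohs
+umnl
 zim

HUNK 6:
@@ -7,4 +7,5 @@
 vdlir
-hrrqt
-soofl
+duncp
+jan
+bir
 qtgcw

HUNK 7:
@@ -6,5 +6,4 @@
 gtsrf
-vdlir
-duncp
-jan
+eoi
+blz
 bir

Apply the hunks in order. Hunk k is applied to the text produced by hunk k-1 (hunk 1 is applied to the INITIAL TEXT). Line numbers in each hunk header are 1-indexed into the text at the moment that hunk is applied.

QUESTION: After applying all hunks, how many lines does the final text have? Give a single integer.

Answer: 10

Derivation:
Hunk 1: at line 6 remove [kckwq] add [eusuj,xemz,jpi] -> 14 lines: nlwo ktdg ouusj inkwu nyh vohs eusuj xemz jpi gtsrf vdlir hrrqt soofl qtgcw
Hunk 2: at line 1 remove [ouusj,inkwu] add [eth] -> 13 lines: nlwo ktdg eth nyh vohs eusuj xemz jpi gtsrf vdlir hrrqt soofl qtgcw
Hunk 3: at line 5 remove [xemz,jpi] add [hmjbc] -> 12 lines: nlwo ktdg eth nyh vohs eusuj hmjbc gtsrf vdlir hrrqt soofl qtgcw
Hunk 4: at line 4 remove [eusuj,hmjbc] add [zim] -> 11 lines: nlwo ktdg eth nyh vohs zim gtsrf vdlir hrrqt soofl qtgcw
Hunk 5: at line 3 remove [nyh,vohs] add [umnl] -> 10 lines: nlwo ktdg eth umnl zim gtsrf vdlir hrrqt soofl qtgcw
Hunk 6: at line 7 remove [hrrqt,soofl] add [duncp,jan,bir] -> 11 lines: nlwo ktdg eth umnl zim gtsrf vdlir duncp jan bir qtgcw
Hunk 7: at line 6 remove [vdlir,duncp,jan] add [eoi,blz] -> 10 lines: nlwo ktdg eth umnl zim gtsrf eoi blz bir qtgcw
Final line count: 10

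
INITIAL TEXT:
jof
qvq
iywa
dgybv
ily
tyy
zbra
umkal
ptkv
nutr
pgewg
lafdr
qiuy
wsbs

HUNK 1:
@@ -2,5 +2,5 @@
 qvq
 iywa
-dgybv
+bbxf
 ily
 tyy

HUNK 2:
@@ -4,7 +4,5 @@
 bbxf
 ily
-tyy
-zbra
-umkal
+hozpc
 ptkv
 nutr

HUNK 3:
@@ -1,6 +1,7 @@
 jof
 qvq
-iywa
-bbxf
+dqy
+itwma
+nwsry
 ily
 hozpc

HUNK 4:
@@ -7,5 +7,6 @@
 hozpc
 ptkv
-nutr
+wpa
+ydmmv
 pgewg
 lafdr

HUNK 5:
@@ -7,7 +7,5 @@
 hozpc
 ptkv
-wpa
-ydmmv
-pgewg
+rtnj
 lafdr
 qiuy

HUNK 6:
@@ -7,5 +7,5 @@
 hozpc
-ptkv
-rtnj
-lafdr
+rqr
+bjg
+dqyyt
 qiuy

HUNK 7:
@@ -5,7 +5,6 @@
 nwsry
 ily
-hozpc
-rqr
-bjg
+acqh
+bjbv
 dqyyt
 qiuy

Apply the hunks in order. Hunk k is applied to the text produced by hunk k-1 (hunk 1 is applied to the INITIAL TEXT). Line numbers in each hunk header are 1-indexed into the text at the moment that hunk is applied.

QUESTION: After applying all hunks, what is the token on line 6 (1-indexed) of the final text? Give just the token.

Answer: ily

Derivation:
Hunk 1: at line 2 remove [dgybv] add [bbxf] -> 14 lines: jof qvq iywa bbxf ily tyy zbra umkal ptkv nutr pgewg lafdr qiuy wsbs
Hunk 2: at line 4 remove [tyy,zbra,umkal] add [hozpc] -> 12 lines: jof qvq iywa bbxf ily hozpc ptkv nutr pgewg lafdr qiuy wsbs
Hunk 3: at line 1 remove [iywa,bbxf] add [dqy,itwma,nwsry] -> 13 lines: jof qvq dqy itwma nwsry ily hozpc ptkv nutr pgewg lafdr qiuy wsbs
Hunk 4: at line 7 remove [nutr] add [wpa,ydmmv] -> 14 lines: jof qvq dqy itwma nwsry ily hozpc ptkv wpa ydmmv pgewg lafdr qiuy wsbs
Hunk 5: at line 7 remove [wpa,ydmmv,pgewg] add [rtnj] -> 12 lines: jof qvq dqy itwma nwsry ily hozpc ptkv rtnj lafdr qiuy wsbs
Hunk 6: at line 7 remove [ptkv,rtnj,lafdr] add [rqr,bjg,dqyyt] -> 12 lines: jof qvq dqy itwma nwsry ily hozpc rqr bjg dqyyt qiuy wsbs
Hunk 7: at line 5 remove [hozpc,rqr,bjg] add [acqh,bjbv] -> 11 lines: jof qvq dqy itwma nwsry ily acqh bjbv dqyyt qiuy wsbs
Final line 6: ily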